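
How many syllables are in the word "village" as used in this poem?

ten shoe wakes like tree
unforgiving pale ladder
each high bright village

2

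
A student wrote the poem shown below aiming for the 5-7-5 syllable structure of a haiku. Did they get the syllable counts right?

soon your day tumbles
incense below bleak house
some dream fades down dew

Line 1: soon (1), your (1), day (1), tumbles (2) → 5 ✓
Line 2: incense (2), below (2), bleak (1), house (1) → 6 (expected 7)
Line 3: some (1), dream (1), fades (1), down (1), dew (1) → 5 ✓

No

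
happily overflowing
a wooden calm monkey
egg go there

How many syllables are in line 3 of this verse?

3

Line 3: egg (1), go (1), there (1) → 3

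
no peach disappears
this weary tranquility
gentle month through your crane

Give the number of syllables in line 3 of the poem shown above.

6

Line 3: gentle (2), month (1), through (1), your (1), crane (1) → 6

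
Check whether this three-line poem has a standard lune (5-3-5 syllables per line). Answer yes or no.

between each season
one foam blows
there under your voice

Line 1: between (2), each (1), season (2) → 5 ✓
Line 2: one (1), foam (1), blows (1) → 3 ✓
Line 3: there (1), under (2), your (1), voice (1) → 5 ✓

Yes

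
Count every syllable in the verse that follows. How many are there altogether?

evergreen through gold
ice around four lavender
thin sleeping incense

17

Line 1: "evergreen through gold": 3+1+1 = 5
Line 2: "ice around four lavender": 1+2+1+3 = 7
Line 3: "thin sleeping incense": 1+2+2 = 5
Total: 5 + 7 + 5 = 17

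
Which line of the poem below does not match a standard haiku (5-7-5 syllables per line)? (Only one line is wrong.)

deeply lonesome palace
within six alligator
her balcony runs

The first line

Line 1: "deeply lonesome palace": 2+2+2 = 6 (expected 5)
Line 2: "within six alligator": 2+1+4 = 7 ✓
Line 3: "her balcony runs": 1+3+1 = 5 ✓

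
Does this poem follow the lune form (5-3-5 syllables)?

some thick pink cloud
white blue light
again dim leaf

No

Line 1: "some thick pink cloud": 1+1+1+1 = 4 (expected 5)
Line 2: "white blue light": 1+1+1 = 3 ✓
Line 3: "again dim leaf": 2+1+1 = 4 (expected 5)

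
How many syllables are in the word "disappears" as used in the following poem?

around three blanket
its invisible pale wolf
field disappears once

3

"disappears" has 3 syllables.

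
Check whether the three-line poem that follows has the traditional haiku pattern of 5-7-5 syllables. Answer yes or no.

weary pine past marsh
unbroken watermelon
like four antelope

Yes

Line 1: "weary pine past marsh": 2+1+1+1 = 5 ✓
Line 2: "unbroken watermelon": 3+4 = 7 ✓
Line 3: "like four antelope": 1+1+3 = 5 ✓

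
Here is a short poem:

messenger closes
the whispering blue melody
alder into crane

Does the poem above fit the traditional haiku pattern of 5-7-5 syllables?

Line 1: "messenger closes": 3+2 = 5 ✓
Line 2: "the whispering blue melody": 1+3+1+3 = 8 (expected 7)
Line 3: "alder into crane": 2+2+1 = 5 ✓

No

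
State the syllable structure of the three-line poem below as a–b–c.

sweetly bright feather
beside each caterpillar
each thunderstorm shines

5–7–5

Line 1: sweetly(2) + bright(1) + feather(2) = 5
Line 2: beside(2) + each(1) + caterpillar(4) = 7
Line 3: each(1) + thunderstorm(3) + shines(1) = 5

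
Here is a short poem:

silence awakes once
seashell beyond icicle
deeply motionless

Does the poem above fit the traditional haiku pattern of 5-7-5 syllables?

Line 1: "silence awakes once": 2+2+1 = 5 ✓
Line 2: "seashell beyond icicle": 2+2+3 = 7 ✓
Line 3: "deeply motionless": 2+3 = 5 ✓

Yes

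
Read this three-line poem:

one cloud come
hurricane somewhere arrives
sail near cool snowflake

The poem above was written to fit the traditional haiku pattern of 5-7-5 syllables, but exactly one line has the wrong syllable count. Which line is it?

Line 1: one (1), cloud (1), come (1) → 3 (expected 5)
Line 2: hurricane (3), somewhere (2), arrives (2) → 7 ✓
Line 3: sail (1), near (1), cool (1), snowflake (2) → 5 ✓

The first line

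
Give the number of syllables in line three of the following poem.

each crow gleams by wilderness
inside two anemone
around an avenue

Line three: around(2) + an(1) + avenue(3) = 6

6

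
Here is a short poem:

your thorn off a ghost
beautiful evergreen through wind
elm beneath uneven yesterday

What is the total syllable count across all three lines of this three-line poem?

22

Line 1: "your thorn off a ghost": 1+1+1+1+1 = 5
Line 2: "beautiful evergreen through wind": 3+3+1+1 = 8
Line 3: "elm beneath uneven yesterday": 1+2+3+3 = 9
Total: 5 + 8 + 9 = 22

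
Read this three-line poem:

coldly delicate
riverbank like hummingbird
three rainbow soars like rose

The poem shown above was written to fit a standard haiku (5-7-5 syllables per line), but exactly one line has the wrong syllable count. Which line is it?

Line 3

Line 1: "coldly delicate": 2+3 = 5 ✓
Line 2: "riverbank like hummingbird": 3+1+3 = 7 ✓
Line 3: "three rainbow soars like rose": 1+2+1+1+1 = 6 (expected 5)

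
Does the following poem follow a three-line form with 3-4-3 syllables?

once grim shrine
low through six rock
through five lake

Line 1: "once grim shrine": 1+1+1 = 3 ✓
Line 2: "low through six rock": 1+1+1+1 = 4 ✓
Line 3: "through five lake": 1+1+1 = 3 ✓

Yes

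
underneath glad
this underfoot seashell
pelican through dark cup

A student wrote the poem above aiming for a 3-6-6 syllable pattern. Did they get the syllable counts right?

No

Line 1: "underneath glad": 3+1 = 4 (expected 3)
Line 2: "this underfoot seashell": 1+3+2 = 6 ✓
Line 3: "pelican through dark cup": 3+1+1+1 = 6 ✓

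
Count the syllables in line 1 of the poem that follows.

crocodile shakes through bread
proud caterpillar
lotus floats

6

Line 1: crocodile (3), shakes (1), through (1), bread (1) → 6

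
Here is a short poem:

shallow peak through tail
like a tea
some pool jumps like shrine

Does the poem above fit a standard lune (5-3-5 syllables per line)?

Yes

Line 1: shallow (2), peak (1), through (1), tail (1) → 5 ✓
Line 2: like (1), a (1), tea (1) → 3 ✓
Line 3: some (1), pool (1), jumps (1), like (1), shrine (1) → 5 ✓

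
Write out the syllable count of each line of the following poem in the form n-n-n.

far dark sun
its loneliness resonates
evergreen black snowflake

3-7-6

Line 1: far (1), dark (1), sun (1) → 3
Line 2: its (1), loneliness (3), resonates (3) → 7
Line 3: evergreen (3), black (1), snowflake (2) → 6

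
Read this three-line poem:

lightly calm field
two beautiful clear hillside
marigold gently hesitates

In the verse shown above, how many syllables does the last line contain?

The last line: "marigold gently hesitates": 3+2+3 = 8

8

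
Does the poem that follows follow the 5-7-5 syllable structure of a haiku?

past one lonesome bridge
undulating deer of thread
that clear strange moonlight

Line 1: "past one lonesome bridge": 1+1+2+1 = 5 ✓
Line 2: "undulating deer of thread": 4+1+1+1 = 7 ✓
Line 3: "that clear strange moonlight": 1+1+1+2 = 5 ✓

Yes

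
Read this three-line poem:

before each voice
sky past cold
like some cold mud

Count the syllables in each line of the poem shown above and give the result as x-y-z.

Line 1: before(2) + each(1) + voice(1) = 4
Line 2: sky(1) + past(1) + cold(1) = 3
Line 3: like(1) + some(1) + cold(1) + mud(1) = 4

4-3-4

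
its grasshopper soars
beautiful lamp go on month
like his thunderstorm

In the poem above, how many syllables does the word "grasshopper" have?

3

"grasshopper" has 3 syllables.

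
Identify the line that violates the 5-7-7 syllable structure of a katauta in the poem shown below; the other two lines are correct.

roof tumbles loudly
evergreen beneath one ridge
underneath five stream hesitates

Line 1: roof (1), tumbles (2), loudly (2) → 5 ✓
Line 2: evergreen (3), beneath (2), one (1), ridge (1) → 7 ✓
Line 3: underneath (3), five (1), stream (1), hesitates (3) → 8 (expected 7)

Line 3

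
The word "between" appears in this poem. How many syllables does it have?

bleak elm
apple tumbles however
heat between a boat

2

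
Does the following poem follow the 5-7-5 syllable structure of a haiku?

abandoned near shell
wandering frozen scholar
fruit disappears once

Line 1: abandoned(3) + near(1) + shell(1) = 5 ✓
Line 2: wandering(3) + frozen(2) + scholar(2) = 7 ✓
Line 3: fruit(1) + disappears(3) + once(1) = 5 ✓

Yes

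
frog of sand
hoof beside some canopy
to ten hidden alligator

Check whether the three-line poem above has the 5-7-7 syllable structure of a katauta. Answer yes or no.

Line 1: frog(1) + of(1) + sand(1) = 3 (expected 5)
Line 2: hoof(1) + beside(2) + some(1) + canopy(3) = 7 ✓
Line 3: to(1) + ten(1) + hidden(2) + alligator(4) = 8 (expected 7)

No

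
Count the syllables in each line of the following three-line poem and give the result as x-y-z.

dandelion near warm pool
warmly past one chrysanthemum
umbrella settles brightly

Line 1: "dandelion near warm pool": 4+1+1+1 = 7
Line 2: "warmly past one chrysanthemum": 2+1+1+4 = 8
Line 3: "umbrella settles brightly": 3+2+2 = 7

7-8-7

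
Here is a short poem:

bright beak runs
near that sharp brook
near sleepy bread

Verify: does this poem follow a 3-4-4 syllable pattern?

Yes

Line 1: bright(1) + beak(1) + runs(1) = 3 ✓
Line 2: near(1) + that(1) + sharp(1) + brook(1) = 4 ✓
Line 3: near(1) + sleepy(2) + bread(1) = 4 ✓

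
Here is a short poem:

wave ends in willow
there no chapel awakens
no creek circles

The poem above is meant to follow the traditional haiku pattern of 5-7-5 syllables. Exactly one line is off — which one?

The third line

Line 1: "wave ends in willow": 1+1+1+2 = 5 ✓
Line 2: "there no chapel awakens": 1+1+2+3 = 7 ✓
Line 3: "no creek circles": 1+1+2 = 4 (expected 5)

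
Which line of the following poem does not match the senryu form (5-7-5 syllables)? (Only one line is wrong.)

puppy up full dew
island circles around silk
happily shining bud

The third line

Line 1: "puppy up full dew": 2+1+1+1 = 5 ✓
Line 2: "island circles around silk": 2+2+2+1 = 7 ✓
Line 3: "happily shining bud": 3+2+1 = 6 (expected 5)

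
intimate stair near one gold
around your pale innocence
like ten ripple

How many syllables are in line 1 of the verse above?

7

Line 1: "intimate stair near one gold": 3+1+1+1+1 = 7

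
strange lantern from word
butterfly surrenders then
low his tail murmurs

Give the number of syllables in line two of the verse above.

7

Line two: butterfly (3), surrenders (3), then (1) → 7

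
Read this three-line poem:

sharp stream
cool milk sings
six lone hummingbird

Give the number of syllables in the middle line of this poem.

3

The middle line: cool (1), milk (1), sings (1) → 3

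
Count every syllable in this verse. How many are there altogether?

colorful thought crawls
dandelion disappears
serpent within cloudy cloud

Line 1: colorful(3) + thought(1) + crawls(1) = 5
Line 2: dandelion(4) + disappears(3) = 7
Line 3: serpent(2) + within(2) + cloudy(2) + cloud(1) = 7
Total: 5 + 7 + 7 = 19

19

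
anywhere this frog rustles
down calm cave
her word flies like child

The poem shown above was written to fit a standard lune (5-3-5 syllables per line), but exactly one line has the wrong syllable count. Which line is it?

The first line

Line 1: anywhere (3), this (1), frog (1), rustles (2) → 7 (expected 5)
Line 2: down (1), calm (1), cave (1) → 3 ✓
Line 3: her (1), word (1), flies (1), like (1), child (1) → 5 ✓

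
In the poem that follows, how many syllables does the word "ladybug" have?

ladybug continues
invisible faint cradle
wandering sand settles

3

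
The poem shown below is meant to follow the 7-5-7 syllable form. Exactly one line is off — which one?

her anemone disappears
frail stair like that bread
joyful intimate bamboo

The first line

Line 1: her(1) + anemone(4) + disappears(3) = 8 (expected 7)
Line 2: frail(1) + stair(1) + like(1) + that(1) + bread(1) = 5 ✓
Line 3: joyful(2) + intimate(3) + bamboo(2) = 7 ✓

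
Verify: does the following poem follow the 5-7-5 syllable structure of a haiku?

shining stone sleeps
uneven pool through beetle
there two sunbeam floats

Line 1: shining(2) + stone(1) + sleeps(1) = 4 (expected 5)
Line 2: uneven(3) + pool(1) + through(1) + beetle(2) = 7 ✓
Line 3: there(1) + two(1) + sunbeam(2) + floats(1) = 5 ✓

No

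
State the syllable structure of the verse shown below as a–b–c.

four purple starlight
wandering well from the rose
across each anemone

Line 1: four (1), purple (2), starlight (2) → 5
Line 2: wandering (3), well (1), from (1), the (1), rose (1) → 7
Line 3: across (2), each (1), anemone (4) → 7

5–7–7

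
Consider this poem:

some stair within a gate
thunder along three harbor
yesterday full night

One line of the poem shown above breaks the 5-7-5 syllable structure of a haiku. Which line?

Line 1: some(1) + stair(1) + within(2) + a(1) + gate(1) = 6 (expected 5)
Line 2: thunder(2) + along(2) + three(1) + harbor(2) = 7 ✓
Line 3: yesterday(3) + full(1) + night(1) = 5 ✓

Line 1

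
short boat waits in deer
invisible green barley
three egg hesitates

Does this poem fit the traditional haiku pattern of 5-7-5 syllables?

Line 1: short (1), boat (1), waits (1), in (1), deer (1) → 5 ✓
Line 2: invisible (4), green (1), barley (2) → 7 ✓
Line 3: three (1), egg (1), hesitates (3) → 5 ✓

Yes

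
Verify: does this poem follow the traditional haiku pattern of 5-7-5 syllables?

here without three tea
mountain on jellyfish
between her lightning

No

Line 1: "here without three tea": 1+2+1+1 = 5 ✓
Line 2: "mountain on jellyfish": 2+1+3 = 6 (expected 7)
Line 3: "between her lightning": 2+1+2 = 5 ✓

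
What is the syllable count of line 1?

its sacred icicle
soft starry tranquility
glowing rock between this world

Line 1: its(1) + sacred(2) + icicle(3) = 6

6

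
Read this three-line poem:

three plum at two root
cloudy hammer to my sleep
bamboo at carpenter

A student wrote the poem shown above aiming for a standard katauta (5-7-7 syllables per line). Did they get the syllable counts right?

Line 1: "three plum at two root": 1+1+1+1+1 = 5 ✓
Line 2: "cloudy hammer to my sleep": 2+2+1+1+1 = 7 ✓
Line 3: "bamboo at carpenter": 2+1+3 = 6 (expected 7)

No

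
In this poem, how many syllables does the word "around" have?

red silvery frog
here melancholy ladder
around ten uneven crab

"around" has 2 syllables.

2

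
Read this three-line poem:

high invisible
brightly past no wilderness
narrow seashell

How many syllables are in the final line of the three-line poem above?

The final line: narrow(2) + seashell(2) = 4

4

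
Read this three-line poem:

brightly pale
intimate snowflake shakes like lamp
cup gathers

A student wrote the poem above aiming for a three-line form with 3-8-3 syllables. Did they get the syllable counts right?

Line 1: brightly(2) + pale(1) = 3 ✓
Line 2: intimate(3) + snowflake(2) + shakes(1) + like(1) + lamp(1) = 8 ✓
Line 3: cup(1) + gathers(2) = 3 ✓

Yes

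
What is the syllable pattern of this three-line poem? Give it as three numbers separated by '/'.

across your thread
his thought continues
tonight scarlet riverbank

Line 1: across(2) + your(1) + thread(1) = 4
Line 2: his(1) + thought(1) + continues(3) = 5
Line 3: tonight(2) + scarlet(2) + riverbank(3) = 7

4/5/7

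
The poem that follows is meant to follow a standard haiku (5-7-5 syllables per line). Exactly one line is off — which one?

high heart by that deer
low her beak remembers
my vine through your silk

The second line

Line 1: high(1) + heart(1) + by(1) + that(1) + deer(1) = 5 ✓
Line 2: low(1) + her(1) + beak(1) + remembers(3) = 6 (expected 7)
Line 3: my(1) + vine(1) + through(1) + your(1) + silk(1) = 5 ✓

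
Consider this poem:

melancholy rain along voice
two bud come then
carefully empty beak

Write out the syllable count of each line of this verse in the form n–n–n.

8–4–6

Line 1: "melancholy rain along voice": 4+1+2+1 = 8
Line 2: "two bud come then": 1+1+1+1 = 4
Line 3: "carefully empty beak": 3+2+1 = 6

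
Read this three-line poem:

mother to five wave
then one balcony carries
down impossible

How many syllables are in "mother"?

2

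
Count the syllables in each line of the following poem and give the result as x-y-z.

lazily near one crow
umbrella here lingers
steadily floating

6-6-5

Line 1: lazily(3) + near(1) + one(1) + crow(1) = 6
Line 2: umbrella(3) + here(1) + lingers(2) = 6
Line 3: steadily(3) + floating(2) = 5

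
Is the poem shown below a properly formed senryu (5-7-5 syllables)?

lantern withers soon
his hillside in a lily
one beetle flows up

Line 1: lantern(2) + withers(2) + soon(1) = 5 ✓
Line 2: his(1) + hillside(2) + in(1) + a(1) + lily(2) = 7 ✓
Line 3: one(1) + beetle(2) + flows(1) + up(1) = 5 ✓

Yes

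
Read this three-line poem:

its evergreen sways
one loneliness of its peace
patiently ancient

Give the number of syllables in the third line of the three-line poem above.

The third line: "patiently ancient": 3+2 = 5

5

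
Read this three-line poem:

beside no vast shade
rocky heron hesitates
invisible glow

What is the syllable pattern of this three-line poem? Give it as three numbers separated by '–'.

5–7–5

Line 1: beside(2) + no(1) + vast(1) + shade(1) = 5
Line 2: rocky(2) + heron(2) + hesitates(3) = 7
Line 3: invisible(4) + glow(1) = 5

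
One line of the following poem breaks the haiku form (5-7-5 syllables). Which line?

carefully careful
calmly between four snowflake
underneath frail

The third line

Line 1: carefully (3), careful (2) → 5 ✓
Line 2: calmly (2), between (2), four (1), snowflake (2) → 7 ✓
Line 3: underneath (3), frail (1) → 4 (expected 5)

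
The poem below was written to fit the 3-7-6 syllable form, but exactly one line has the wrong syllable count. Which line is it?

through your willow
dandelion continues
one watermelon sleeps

Line 1

Line 1: through(1) + your(1) + willow(2) = 4 (expected 3)
Line 2: dandelion(4) + continues(3) = 7 ✓
Line 3: one(1) + watermelon(4) + sleeps(1) = 6 ✓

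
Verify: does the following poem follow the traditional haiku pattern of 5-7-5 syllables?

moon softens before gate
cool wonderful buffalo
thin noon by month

No

Line 1: "moon softens before gate": 1+2+2+1 = 6 (expected 5)
Line 2: "cool wonderful buffalo": 1+3+3 = 7 ✓
Line 3: "thin noon by month": 1+1+1+1 = 4 (expected 5)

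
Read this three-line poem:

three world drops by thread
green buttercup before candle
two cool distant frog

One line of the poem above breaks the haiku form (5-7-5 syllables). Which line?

Line 2

Line 1: "three world drops by thread": 1+1+1+1+1 = 5 ✓
Line 2: "green buttercup before candle": 1+3+2+2 = 8 (expected 7)
Line 3: "two cool distant frog": 1+1+2+1 = 5 ✓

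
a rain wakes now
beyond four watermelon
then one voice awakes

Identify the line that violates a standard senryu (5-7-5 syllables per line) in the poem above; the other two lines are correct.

The first line

Line 1: a(1) + rain(1) + wakes(1) + now(1) = 4 (expected 5)
Line 2: beyond(2) + four(1) + watermelon(4) = 7 ✓
Line 3: then(1) + one(1) + voice(1) + awakes(2) = 5 ✓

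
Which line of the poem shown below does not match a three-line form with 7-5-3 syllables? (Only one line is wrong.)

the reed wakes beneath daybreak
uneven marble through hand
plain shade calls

Line 2

Line 1: the (1), reed (1), wakes (1), beneath (2), daybreak (2) → 7 ✓
Line 2: uneven (3), marble (2), through (1), hand (1) → 7 (expected 5)
Line 3: plain (1), shade (1), calls (1) → 3 ✓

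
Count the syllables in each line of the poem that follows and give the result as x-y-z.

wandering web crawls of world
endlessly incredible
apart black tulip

7-7-5

Line 1: wandering(3) + web(1) + crawls(1) + of(1) + world(1) = 7
Line 2: endlessly(3) + incredible(4) = 7
Line 3: apart(2) + black(1) + tulip(2) = 5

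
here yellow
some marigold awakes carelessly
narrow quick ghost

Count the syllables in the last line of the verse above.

4

The last line: narrow (2), quick (1), ghost (1) → 4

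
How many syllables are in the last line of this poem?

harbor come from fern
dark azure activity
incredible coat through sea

The last line: incredible(4) + coat(1) + through(1) + sea(1) = 7

7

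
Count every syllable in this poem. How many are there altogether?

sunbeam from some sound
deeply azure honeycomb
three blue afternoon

Line 1: sunbeam(2) + from(1) + some(1) + sound(1) = 5
Line 2: deeply(2) + azure(2) + honeycomb(3) = 7
Line 3: three(1) + blue(1) + afternoon(3) = 5
Total: 5 + 7 + 5 = 17

17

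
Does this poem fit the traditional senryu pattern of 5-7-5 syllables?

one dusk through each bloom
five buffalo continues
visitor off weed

Line 1: one (1), dusk (1), through (1), each (1), bloom (1) → 5 ✓
Line 2: five (1), buffalo (3), continues (3) → 7 ✓
Line 3: visitor (3), off (1), weed (1) → 5 ✓

Yes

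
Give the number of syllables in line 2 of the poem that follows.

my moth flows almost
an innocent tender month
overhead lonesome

7

Line 2: an (1), innocent (3), tender (2), month (1) → 7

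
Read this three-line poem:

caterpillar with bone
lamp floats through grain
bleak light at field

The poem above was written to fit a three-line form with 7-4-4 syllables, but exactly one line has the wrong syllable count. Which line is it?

The first line

Line 1: caterpillar(4) + with(1) + bone(1) = 6 (expected 7)
Line 2: lamp(1) + floats(1) + through(1) + grain(1) = 4 ✓
Line 3: bleak(1) + light(1) + at(1) + field(1) = 4 ✓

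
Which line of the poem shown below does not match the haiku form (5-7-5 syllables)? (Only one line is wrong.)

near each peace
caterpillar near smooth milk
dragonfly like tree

Line 1: "near each peace": 1+1+1 = 3 (expected 5)
Line 2: "caterpillar near smooth milk": 4+1+1+1 = 7 ✓
Line 3: "dragonfly like tree": 3+1+1 = 5 ✓

The first line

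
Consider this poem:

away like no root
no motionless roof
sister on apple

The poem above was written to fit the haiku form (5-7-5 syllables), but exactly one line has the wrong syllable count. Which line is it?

Line 2

Line 1: "away like no root": 2+1+1+1 = 5 ✓
Line 2: "no motionless roof": 1+3+1 = 5 (expected 7)
Line 3: "sister on apple": 2+1+2 = 5 ✓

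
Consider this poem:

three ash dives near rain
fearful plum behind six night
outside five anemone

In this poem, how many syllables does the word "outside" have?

"outside" has 2 syllables.

2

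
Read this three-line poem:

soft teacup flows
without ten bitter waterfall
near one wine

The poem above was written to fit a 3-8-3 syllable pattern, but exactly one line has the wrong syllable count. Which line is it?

The first line

Line 1: soft (1), teacup (2), flows (1) → 4 (expected 3)
Line 2: without (2), ten (1), bitter (2), waterfall (3) → 8 ✓
Line 3: near (1), one (1), wine (1) → 3 ✓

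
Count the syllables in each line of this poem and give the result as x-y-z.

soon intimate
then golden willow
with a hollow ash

Line 1: "soon intimate": 1+3 = 4
Line 2: "then golden willow": 1+2+2 = 5
Line 3: "with a hollow ash": 1+1+2+1 = 5

4-5-5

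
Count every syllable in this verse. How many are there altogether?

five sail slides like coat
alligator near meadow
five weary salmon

17

Line 1: "five sail slides like coat": 1+1+1+1+1 = 5
Line 2: "alligator near meadow": 4+1+2 = 7
Line 3: "five weary salmon": 1+2+2 = 5
Total: 5 + 7 + 5 = 17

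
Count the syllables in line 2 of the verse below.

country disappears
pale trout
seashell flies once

2

Line 2: pale(1) + trout(1) = 2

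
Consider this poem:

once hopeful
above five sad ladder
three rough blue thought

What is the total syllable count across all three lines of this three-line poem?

Line 1: "once hopeful": 1+2 = 3
Line 2: "above five sad ladder": 2+1+1+2 = 6
Line 3: "three rough blue thought": 1+1+1+1 = 4
Total: 3 + 6 + 4 = 13

13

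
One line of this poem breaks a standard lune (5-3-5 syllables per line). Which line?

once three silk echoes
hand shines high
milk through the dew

Line 1: once (1), three (1), silk (1), echoes (2) → 5 ✓
Line 2: hand (1), shines (1), high (1) → 3 ✓
Line 3: milk (1), through (1), the (1), dew (1) → 4 (expected 5)

Line 3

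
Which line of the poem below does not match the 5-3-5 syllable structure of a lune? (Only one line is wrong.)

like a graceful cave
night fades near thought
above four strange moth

Line 2

Line 1: like (1), a (1), graceful (2), cave (1) → 5 ✓
Line 2: night (1), fades (1), near (1), thought (1) → 4 (expected 3)
Line 3: above (2), four (1), strange (1), moth (1) → 5 ✓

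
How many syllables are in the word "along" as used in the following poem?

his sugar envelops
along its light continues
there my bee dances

2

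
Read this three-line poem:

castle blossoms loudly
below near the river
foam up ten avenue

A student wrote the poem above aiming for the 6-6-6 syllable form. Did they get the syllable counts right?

Yes

Line 1: "castle blossoms loudly": 2+2+2 = 6 ✓
Line 2: "below near the river": 2+1+1+2 = 6 ✓
Line 3: "foam up ten avenue": 1+1+1+3 = 6 ✓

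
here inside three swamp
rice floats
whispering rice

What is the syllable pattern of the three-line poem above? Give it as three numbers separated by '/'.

5/2/4

Line 1: here (1), inside (2), three (1), swamp (1) → 5
Line 2: rice (1), floats (1) → 2
Line 3: whispering (3), rice (1) → 4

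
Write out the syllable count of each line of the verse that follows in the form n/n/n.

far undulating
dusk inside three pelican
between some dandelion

Line 1: "far undulating": 1+4 = 5
Line 2: "dusk inside three pelican": 1+2+1+3 = 7
Line 3: "between some dandelion": 2+1+4 = 7

5/7/7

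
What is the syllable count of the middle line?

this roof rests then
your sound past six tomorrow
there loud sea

The middle line: your (1), sound (1), past (1), six (1), tomorrow (3) → 7

7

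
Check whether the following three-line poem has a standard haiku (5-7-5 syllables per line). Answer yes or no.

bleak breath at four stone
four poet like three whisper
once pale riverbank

Line 1: "bleak breath at four stone": 1+1+1+1+1 = 5 ✓
Line 2: "four poet like three whisper": 1+2+1+1+2 = 7 ✓
Line 3: "once pale riverbank": 1+1+3 = 5 ✓

Yes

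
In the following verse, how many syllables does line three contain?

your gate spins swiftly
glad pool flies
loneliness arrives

Line three: loneliness(3) + arrives(2) = 5

5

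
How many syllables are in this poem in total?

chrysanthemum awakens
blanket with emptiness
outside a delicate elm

Line 1: chrysanthemum(4) + awakens(3) = 7
Line 2: blanket(2) + with(1) + emptiness(3) = 6
Line 3: outside(2) + a(1) + delicate(3) + elm(1) = 7
Total: 7 + 6 + 7 = 20

20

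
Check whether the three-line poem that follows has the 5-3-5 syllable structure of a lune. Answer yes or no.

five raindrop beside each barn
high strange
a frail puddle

Line 1: five (1), raindrop (2), beside (2), each (1), barn (1) → 7 (expected 5)
Line 2: high (1), strange (1) → 2 (expected 3)
Line 3: a (1), frail (1), puddle (2) → 4 (expected 5)

No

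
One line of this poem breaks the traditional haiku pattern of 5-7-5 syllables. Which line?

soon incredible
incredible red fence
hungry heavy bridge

Line 1: soon(1) + incredible(4) = 5 ✓
Line 2: incredible(4) + red(1) + fence(1) = 6 (expected 7)
Line 3: hungry(2) + heavy(2) + bridge(1) = 5 ✓

Line 2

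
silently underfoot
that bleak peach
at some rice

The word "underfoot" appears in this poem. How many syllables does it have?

3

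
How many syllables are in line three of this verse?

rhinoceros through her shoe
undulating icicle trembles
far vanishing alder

6

Line three: far(1) + vanishing(3) + alder(2) = 6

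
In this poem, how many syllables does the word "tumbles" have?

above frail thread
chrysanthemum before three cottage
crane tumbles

2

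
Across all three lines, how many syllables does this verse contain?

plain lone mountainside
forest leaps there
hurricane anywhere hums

16

Line 1: plain(1) + lone(1) + mountainside(3) = 5
Line 2: forest(2) + leaps(1) + there(1) = 4
Line 3: hurricane(3) + anywhere(3) + hums(1) = 7
Total: 5 + 4 + 7 = 16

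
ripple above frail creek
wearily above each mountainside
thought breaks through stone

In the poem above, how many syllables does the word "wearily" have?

3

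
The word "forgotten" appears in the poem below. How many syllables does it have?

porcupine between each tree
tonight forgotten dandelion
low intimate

3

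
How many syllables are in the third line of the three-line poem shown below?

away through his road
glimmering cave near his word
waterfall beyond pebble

The third line: waterfall (3), beyond (2), pebble (2) → 7

7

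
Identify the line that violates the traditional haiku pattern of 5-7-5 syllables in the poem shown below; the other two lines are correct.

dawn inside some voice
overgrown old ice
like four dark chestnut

Line 2

Line 1: dawn(1) + inside(2) + some(1) + voice(1) = 5 ✓
Line 2: overgrown(3) + old(1) + ice(1) = 5 (expected 7)
Line 3: like(1) + four(1) + dark(1) + chestnut(2) = 5 ✓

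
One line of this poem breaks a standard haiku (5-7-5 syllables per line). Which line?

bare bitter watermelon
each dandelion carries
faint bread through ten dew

The first line

Line 1: "bare bitter watermelon": 1+2+4 = 7 (expected 5)
Line 2: "each dandelion carries": 1+4+2 = 7 ✓
Line 3: "faint bread through ten dew": 1+1+1+1+1 = 5 ✓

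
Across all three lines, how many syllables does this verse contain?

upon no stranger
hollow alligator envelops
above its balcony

Line 1: "upon no stranger": 2+1+2 = 5
Line 2: "hollow alligator envelops": 2+4+3 = 9
Line 3: "above its balcony": 2+1+3 = 6
Total: 5 + 9 + 6 = 20

20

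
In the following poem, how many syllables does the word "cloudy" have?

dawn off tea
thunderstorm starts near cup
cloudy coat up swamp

2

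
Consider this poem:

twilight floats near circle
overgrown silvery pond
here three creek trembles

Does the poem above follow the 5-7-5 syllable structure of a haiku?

No

Line 1: "twilight floats near circle": 2+1+1+2 = 6 (expected 5)
Line 2: "overgrown silvery pond": 3+3+1 = 7 ✓
Line 3: "here three creek trembles": 1+1+1+2 = 5 ✓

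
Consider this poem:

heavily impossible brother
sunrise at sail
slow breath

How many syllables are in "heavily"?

3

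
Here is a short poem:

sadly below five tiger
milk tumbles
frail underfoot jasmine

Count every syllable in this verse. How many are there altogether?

Line 1: "sadly below five tiger": 2+2+1+2 = 7
Line 2: "milk tumbles": 1+2 = 3
Line 3: "frail underfoot jasmine": 1+3+2 = 6
Total: 7 + 3 + 6 = 16

16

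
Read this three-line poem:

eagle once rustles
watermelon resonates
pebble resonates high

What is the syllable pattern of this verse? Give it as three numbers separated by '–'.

5–7–6

Line 1: "eagle once rustles": 2+1+2 = 5
Line 2: "watermelon resonates": 4+3 = 7
Line 3: "pebble resonates high": 2+3+1 = 6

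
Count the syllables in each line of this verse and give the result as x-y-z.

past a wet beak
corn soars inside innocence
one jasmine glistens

4-7-5

Line 1: past(1) + a(1) + wet(1) + beak(1) = 4
Line 2: corn(1) + soars(1) + inside(2) + innocence(3) = 7
Line 3: one(1) + jasmine(2) + glistens(2) = 5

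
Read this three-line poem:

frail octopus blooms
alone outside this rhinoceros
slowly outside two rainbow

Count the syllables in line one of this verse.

Line one: frail(1) + octopus(3) + blooms(1) = 5

5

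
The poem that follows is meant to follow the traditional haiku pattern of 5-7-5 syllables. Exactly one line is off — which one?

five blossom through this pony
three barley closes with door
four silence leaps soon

The first line

Line 1: five(1) + blossom(2) + through(1) + this(1) + pony(2) = 7 (expected 5)
Line 2: three(1) + barley(2) + closes(2) + with(1) + door(1) = 7 ✓
Line 3: four(1) + silence(2) + leaps(1) + soon(1) = 5 ✓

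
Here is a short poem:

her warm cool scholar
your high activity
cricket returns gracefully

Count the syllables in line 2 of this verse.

Line 2: "your high activity": 1+1+4 = 6

6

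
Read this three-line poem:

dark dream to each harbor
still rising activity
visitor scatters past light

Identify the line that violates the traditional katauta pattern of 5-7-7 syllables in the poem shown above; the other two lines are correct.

The first line

Line 1: dark(1) + dream(1) + to(1) + each(1) + harbor(2) = 6 (expected 5)
Line 2: still(1) + rising(2) + activity(4) = 7 ✓
Line 3: visitor(3) + scatters(2) + past(1) + light(1) = 7 ✓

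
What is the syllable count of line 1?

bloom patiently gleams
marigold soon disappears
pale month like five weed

5

Line 1: bloom(1) + patiently(3) + gleams(1) = 5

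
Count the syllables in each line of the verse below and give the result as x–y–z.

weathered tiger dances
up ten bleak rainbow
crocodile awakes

6–5–5

Line 1: "weathered tiger dances": 2+2+2 = 6
Line 2: "up ten bleak rainbow": 1+1+1+2 = 5
Line 3: "crocodile awakes": 3+2 = 5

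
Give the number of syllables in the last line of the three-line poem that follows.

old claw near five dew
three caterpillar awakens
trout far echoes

4

The last line: "trout far echoes": 1+1+2 = 4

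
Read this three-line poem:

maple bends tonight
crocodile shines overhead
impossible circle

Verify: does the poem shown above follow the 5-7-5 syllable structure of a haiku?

Line 1: "maple bends tonight": 2+1+2 = 5 ✓
Line 2: "crocodile shines overhead": 3+1+3 = 7 ✓
Line 3: "impossible circle": 4+2 = 6 (expected 5)

No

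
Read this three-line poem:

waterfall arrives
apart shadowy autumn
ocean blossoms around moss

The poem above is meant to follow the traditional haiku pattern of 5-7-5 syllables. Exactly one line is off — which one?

Line 1: waterfall (3), arrives (2) → 5 ✓
Line 2: apart (2), shadowy (3), autumn (2) → 7 ✓
Line 3: ocean (2), blossoms (2), around (2), moss (1) → 7 (expected 5)

The third line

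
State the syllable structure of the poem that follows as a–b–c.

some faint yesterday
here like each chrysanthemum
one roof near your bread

5–7–5

Line 1: some (1), faint (1), yesterday (3) → 5
Line 2: here (1), like (1), each (1), chrysanthemum (4) → 7
Line 3: one (1), roof (1), near (1), your (1), bread (1) → 5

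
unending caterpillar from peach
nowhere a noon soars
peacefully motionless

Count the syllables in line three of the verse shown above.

6

Line three: peacefully(3) + motionless(3) = 6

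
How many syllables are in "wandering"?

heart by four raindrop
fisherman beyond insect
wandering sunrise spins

"wandering" has 3 syllables.

3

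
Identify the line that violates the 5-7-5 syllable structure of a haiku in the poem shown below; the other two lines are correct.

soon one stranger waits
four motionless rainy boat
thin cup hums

The third line

Line 1: "soon one stranger waits": 1+1+2+1 = 5 ✓
Line 2: "four motionless rainy boat": 1+3+2+1 = 7 ✓
Line 3: "thin cup hums": 1+1+1 = 3 (expected 5)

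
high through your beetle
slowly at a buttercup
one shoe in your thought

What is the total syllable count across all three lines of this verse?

17

Line 1: high (1), through (1), your (1), beetle (2) → 5
Line 2: slowly (2), at (1), a (1), buttercup (3) → 7
Line 3: one (1), shoe (1), in (1), your (1), thought (1) → 5
Total: 5 + 7 + 5 = 17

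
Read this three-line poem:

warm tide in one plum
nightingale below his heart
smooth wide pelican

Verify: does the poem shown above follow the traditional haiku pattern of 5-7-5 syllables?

Yes

Line 1: "warm tide in one plum": 1+1+1+1+1 = 5 ✓
Line 2: "nightingale below his heart": 3+2+1+1 = 7 ✓
Line 3: "smooth wide pelican": 1+1+3 = 5 ✓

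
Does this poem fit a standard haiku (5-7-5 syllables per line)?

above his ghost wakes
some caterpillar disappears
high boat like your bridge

Line 1: "above his ghost wakes": 2+1+1+1 = 5 ✓
Line 2: "some caterpillar disappears": 1+4+3 = 8 (expected 7)
Line 3: "high boat like your bridge": 1+1+1+1+1 = 5 ✓

No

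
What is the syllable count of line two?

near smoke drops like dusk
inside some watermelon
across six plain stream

7

Line two: inside (2), some (1), watermelon (4) → 7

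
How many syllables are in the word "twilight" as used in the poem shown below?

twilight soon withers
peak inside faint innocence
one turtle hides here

2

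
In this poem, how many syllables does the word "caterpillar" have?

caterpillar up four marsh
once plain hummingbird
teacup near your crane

4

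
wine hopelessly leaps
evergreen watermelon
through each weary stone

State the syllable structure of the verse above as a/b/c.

Line 1: wine (1), hopelessly (3), leaps (1) → 5
Line 2: evergreen (3), watermelon (4) → 7
Line 3: through (1), each (1), weary (2), stone (1) → 5

5/7/5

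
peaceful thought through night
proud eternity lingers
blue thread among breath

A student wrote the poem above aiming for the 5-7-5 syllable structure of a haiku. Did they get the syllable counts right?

Line 1: peaceful (2), thought (1), through (1), night (1) → 5 ✓
Line 2: proud (1), eternity (4), lingers (2) → 7 ✓
Line 3: blue (1), thread (1), among (2), breath (1) → 5 ✓

Yes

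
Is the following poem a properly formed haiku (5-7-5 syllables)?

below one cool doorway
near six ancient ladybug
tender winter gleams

Line 1: below(2) + one(1) + cool(1) + doorway(2) = 6 (expected 5)
Line 2: near(1) + six(1) + ancient(2) + ladybug(3) = 7 ✓
Line 3: tender(2) + winter(2) + gleams(1) = 5 ✓

No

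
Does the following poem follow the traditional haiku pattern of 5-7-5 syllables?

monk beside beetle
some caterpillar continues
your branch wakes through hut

Line 1: monk(1) + beside(2) + beetle(2) = 5 ✓
Line 2: some(1) + caterpillar(4) + continues(3) = 8 (expected 7)
Line 3: your(1) + branch(1) + wakes(1) + through(1) + hut(1) = 5 ✓

No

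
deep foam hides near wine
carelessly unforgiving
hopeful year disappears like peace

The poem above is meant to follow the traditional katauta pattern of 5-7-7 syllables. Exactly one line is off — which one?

Line 3

Line 1: "deep foam hides near wine": 1+1+1+1+1 = 5 ✓
Line 2: "carelessly unforgiving": 3+4 = 7 ✓
Line 3: "hopeful year disappears like peace": 2+1+3+1+1 = 8 (expected 7)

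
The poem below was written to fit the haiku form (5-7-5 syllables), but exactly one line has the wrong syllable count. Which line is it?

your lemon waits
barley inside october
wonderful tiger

Line 1: your (1), lemon (2), waits (1) → 4 (expected 5)
Line 2: barley (2), inside (2), october (3) → 7 ✓
Line 3: wonderful (3), tiger (2) → 5 ✓

Line 1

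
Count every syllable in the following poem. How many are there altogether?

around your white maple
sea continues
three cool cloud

13

Line 1: "around your white maple": 2+1+1+2 = 6
Line 2: "sea continues": 1+3 = 4
Line 3: "three cool cloud": 1+1+1 = 3
Total: 6 + 4 + 3 = 13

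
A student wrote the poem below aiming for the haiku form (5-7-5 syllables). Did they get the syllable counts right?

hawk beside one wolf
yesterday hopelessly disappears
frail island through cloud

No

Line 1: hawk(1) + beside(2) + one(1) + wolf(1) = 5 ✓
Line 2: yesterday(3) + hopelessly(3) + disappears(3) = 9 (expected 7)
Line 3: frail(1) + island(2) + through(1) + cloud(1) = 5 ✓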